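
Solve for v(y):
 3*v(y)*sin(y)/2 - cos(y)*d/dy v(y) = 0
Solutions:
 v(y) = C1/cos(y)^(3/2)


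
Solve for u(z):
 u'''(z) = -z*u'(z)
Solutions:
 u(z) = C1 + Integral(C2*airyai(-z) + C3*airybi(-z), z)


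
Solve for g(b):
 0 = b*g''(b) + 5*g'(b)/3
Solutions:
 g(b) = C1 + C2/b^(2/3)


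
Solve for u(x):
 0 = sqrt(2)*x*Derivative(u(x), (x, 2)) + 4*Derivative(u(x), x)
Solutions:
 u(x) = C1 + C2*x^(1 - 2*sqrt(2))


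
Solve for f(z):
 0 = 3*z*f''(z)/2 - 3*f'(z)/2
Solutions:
 f(z) = C1 + C2*z^2


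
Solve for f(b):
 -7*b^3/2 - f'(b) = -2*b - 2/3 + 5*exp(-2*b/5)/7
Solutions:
 f(b) = C1 - 7*b^4/8 + b^2 + 2*b/3 + 25*exp(-2*b/5)/14


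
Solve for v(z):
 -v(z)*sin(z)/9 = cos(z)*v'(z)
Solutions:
 v(z) = C1*cos(z)^(1/9)


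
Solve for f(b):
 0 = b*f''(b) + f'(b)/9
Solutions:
 f(b) = C1 + C2*b^(8/9)


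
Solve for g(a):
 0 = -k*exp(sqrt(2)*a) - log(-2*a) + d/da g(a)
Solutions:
 g(a) = C1 + a*log(-a) + a*(-1 + log(2)) + sqrt(2)*k*exp(sqrt(2)*a)/2


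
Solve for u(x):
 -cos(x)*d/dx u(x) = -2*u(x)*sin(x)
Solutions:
 u(x) = C1/cos(x)^2


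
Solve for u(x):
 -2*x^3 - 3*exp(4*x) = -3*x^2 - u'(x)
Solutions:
 u(x) = C1 + x^4/2 - x^3 + 3*exp(4*x)/4


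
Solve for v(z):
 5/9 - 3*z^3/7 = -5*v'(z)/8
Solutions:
 v(z) = C1 + 6*z^4/35 - 8*z/9


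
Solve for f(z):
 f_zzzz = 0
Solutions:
 f(z) = C1 + C2*z + C3*z^2 + C4*z^3


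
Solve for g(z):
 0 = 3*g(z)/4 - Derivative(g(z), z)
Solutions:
 g(z) = C1*exp(3*z/4)


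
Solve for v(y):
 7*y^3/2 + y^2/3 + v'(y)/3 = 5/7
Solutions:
 v(y) = C1 - 21*y^4/8 - y^3/3 + 15*y/7


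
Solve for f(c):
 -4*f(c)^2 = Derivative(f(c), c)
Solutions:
 f(c) = 1/(C1 + 4*c)


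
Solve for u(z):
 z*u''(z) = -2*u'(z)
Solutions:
 u(z) = C1 + C2/z


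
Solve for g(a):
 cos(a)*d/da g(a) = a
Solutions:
 g(a) = C1 + Integral(a/cos(a), a)


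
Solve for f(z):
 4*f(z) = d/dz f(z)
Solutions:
 f(z) = C1*exp(4*z)


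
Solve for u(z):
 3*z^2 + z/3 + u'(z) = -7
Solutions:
 u(z) = C1 - z^3 - z^2/6 - 7*z


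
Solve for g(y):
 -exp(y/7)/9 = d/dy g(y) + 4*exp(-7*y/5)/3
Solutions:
 g(y) = C1 - 7*exp(y/7)/9 + 20*exp(-7*y/5)/21


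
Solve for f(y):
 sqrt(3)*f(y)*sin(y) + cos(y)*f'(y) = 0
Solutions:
 f(y) = C1*cos(y)^(sqrt(3))


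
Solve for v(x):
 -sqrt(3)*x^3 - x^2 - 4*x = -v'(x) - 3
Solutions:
 v(x) = C1 + sqrt(3)*x^4/4 + x^3/3 + 2*x^2 - 3*x


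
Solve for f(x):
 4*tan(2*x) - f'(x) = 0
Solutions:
 f(x) = C1 - 2*log(cos(2*x))


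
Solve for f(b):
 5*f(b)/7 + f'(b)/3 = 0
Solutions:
 f(b) = C1*exp(-15*b/7)


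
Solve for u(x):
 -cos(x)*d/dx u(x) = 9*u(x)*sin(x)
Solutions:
 u(x) = C1*cos(x)^9


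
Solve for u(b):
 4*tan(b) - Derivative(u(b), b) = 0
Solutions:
 u(b) = C1 - 4*log(cos(b))


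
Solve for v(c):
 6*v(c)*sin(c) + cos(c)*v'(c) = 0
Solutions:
 v(c) = C1*cos(c)^6


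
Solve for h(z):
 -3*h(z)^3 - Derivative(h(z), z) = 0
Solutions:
 h(z) = -sqrt(2)*sqrt(-1/(C1 - 3*z))/2
 h(z) = sqrt(2)*sqrt(-1/(C1 - 3*z))/2


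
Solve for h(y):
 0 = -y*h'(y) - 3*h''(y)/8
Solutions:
 h(y) = C1 + C2*erf(2*sqrt(3)*y/3)


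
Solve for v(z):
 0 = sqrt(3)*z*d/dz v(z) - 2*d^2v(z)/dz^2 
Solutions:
 v(z) = C1 + C2*erfi(3^(1/4)*z/2)


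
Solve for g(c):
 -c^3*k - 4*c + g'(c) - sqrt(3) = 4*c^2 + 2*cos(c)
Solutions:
 g(c) = C1 + c^4*k/4 + 4*c^3/3 + 2*c^2 + sqrt(3)*c + 2*sin(c)


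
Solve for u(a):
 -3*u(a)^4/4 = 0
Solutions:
 u(a) = 0


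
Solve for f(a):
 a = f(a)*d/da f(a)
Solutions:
 f(a) = -sqrt(C1 + a^2)
 f(a) = sqrt(C1 + a^2)


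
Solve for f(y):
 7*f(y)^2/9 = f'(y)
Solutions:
 f(y) = -9/(C1 + 7*y)


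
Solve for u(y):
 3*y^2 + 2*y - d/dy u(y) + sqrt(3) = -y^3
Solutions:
 u(y) = C1 + y^4/4 + y^3 + y^2 + sqrt(3)*y


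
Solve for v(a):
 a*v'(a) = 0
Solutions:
 v(a) = C1


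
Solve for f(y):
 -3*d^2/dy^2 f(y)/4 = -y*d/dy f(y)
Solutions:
 f(y) = C1 + C2*erfi(sqrt(6)*y/3)


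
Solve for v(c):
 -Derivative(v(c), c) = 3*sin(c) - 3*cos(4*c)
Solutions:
 v(c) = C1 + 3*sin(4*c)/4 + 3*cos(c)


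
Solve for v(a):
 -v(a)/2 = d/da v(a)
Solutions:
 v(a) = C1*exp(-a/2)


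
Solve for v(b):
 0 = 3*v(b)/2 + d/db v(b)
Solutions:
 v(b) = C1*exp(-3*b/2)


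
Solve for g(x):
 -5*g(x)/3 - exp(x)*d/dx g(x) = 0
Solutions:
 g(x) = C1*exp(5*exp(-x)/3)


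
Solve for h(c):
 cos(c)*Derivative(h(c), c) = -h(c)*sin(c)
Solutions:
 h(c) = C1*cos(c)


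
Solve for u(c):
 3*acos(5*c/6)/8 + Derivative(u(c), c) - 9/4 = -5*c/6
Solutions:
 u(c) = C1 - 5*c^2/12 - 3*c*acos(5*c/6)/8 + 9*c/4 + 3*sqrt(36 - 25*c^2)/40


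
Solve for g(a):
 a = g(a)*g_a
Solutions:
 g(a) = -sqrt(C1 + a^2)
 g(a) = sqrt(C1 + a^2)


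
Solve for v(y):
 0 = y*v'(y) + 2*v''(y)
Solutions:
 v(y) = C1 + C2*erf(y/2)


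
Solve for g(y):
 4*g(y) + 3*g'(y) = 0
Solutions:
 g(y) = C1*exp(-4*y/3)


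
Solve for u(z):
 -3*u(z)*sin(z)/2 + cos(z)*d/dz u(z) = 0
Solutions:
 u(z) = C1/cos(z)^(3/2)


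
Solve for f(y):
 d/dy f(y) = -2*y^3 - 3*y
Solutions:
 f(y) = C1 - y^4/2 - 3*y^2/2


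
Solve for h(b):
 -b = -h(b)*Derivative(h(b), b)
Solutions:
 h(b) = -sqrt(C1 + b^2)
 h(b) = sqrt(C1 + b^2)


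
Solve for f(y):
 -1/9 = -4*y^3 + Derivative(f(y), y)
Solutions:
 f(y) = C1 + y^4 - y/9


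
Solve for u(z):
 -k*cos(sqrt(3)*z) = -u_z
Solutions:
 u(z) = C1 + sqrt(3)*k*sin(sqrt(3)*z)/3


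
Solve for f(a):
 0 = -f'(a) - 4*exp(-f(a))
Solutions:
 f(a) = log(C1 - 4*a)


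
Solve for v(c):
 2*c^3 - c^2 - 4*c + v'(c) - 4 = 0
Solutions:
 v(c) = C1 - c^4/2 + c^3/3 + 2*c^2 + 4*c


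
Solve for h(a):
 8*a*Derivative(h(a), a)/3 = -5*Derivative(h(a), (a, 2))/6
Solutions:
 h(a) = C1 + C2*erf(2*sqrt(10)*a/5)


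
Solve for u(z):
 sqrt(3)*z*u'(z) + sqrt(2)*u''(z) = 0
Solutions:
 u(z) = C1 + C2*erf(6^(1/4)*z/2)


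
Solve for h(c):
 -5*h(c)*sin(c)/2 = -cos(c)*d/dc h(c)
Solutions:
 h(c) = C1/cos(c)^(5/2)


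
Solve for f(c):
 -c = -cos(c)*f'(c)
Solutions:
 f(c) = C1 + Integral(c/cos(c), c)


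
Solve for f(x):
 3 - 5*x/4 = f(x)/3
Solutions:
 f(x) = 9 - 15*x/4


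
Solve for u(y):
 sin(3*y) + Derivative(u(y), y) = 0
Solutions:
 u(y) = C1 + cos(3*y)/3


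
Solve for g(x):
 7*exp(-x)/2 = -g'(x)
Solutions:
 g(x) = C1 + 7*exp(-x)/2


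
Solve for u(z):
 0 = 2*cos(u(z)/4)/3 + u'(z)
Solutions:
 2*z/3 - 2*log(sin(u(z)/4) - 1) + 2*log(sin(u(z)/4) + 1) = C1


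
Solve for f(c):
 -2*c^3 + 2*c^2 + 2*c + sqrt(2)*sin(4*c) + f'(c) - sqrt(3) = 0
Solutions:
 f(c) = C1 + c^4/2 - 2*c^3/3 - c^2 + sqrt(3)*c + sqrt(2)*cos(4*c)/4


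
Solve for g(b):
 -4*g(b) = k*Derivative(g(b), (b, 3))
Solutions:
 g(b) = C1*exp(2^(2/3)*b*(-1/k)^(1/3)) + C2*exp(2^(2/3)*b*(-1/k)^(1/3)*(-1 + sqrt(3)*I)/2) + C3*exp(-2^(2/3)*b*(-1/k)^(1/3)*(1 + sqrt(3)*I)/2)


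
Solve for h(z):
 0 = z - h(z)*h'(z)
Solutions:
 h(z) = -sqrt(C1 + z^2)
 h(z) = sqrt(C1 + z^2)


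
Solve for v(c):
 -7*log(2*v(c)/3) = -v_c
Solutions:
 -Integral(1/(log(_y) - log(3) + log(2)), (_y, v(c)))/7 = C1 - c


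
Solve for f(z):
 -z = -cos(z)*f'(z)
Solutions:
 f(z) = C1 + Integral(z/cos(z), z)


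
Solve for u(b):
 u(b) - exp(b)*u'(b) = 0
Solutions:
 u(b) = C1*exp(-exp(-b))


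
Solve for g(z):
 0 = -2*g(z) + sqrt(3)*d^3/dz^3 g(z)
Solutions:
 g(z) = C3*exp(2^(1/3)*3^(5/6)*z/3) + (C1*sin(6^(1/3)*z/2) + C2*cos(6^(1/3)*z/2))*exp(-2^(1/3)*3^(5/6)*z/6)


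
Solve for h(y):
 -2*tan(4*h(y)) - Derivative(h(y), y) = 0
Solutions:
 h(y) = -asin(C1*exp(-8*y))/4 + pi/4
 h(y) = asin(C1*exp(-8*y))/4


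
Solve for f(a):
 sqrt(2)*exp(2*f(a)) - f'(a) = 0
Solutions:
 f(a) = log(-sqrt(-1/(C1 + sqrt(2)*a))) - log(2)/2
 f(a) = log(-1/(C1 + sqrt(2)*a))/2 - log(2)/2


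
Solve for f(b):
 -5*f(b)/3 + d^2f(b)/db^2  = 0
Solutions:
 f(b) = C1*exp(-sqrt(15)*b/3) + C2*exp(sqrt(15)*b/3)


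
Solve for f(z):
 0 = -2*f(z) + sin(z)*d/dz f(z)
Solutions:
 f(z) = C1*(cos(z) - 1)/(cos(z) + 1)


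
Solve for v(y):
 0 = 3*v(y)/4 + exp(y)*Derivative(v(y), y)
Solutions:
 v(y) = C1*exp(3*exp(-y)/4)


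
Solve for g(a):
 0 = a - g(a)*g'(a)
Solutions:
 g(a) = -sqrt(C1 + a^2)
 g(a) = sqrt(C1 + a^2)


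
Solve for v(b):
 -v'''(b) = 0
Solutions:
 v(b) = C1 + C2*b + C3*b^2


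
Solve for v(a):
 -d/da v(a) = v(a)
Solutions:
 v(a) = C1*exp(-a)


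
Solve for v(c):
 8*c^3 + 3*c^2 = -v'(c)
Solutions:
 v(c) = C1 - 2*c^4 - c^3


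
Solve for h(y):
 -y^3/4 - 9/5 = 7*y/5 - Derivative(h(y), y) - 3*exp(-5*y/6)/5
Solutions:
 h(y) = C1 + y^4/16 + 7*y^2/10 + 9*y/5 + 18*exp(-5*y/6)/25


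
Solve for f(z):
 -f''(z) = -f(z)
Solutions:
 f(z) = C1*exp(-z) + C2*exp(z)


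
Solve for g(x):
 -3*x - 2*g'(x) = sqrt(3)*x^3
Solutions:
 g(x) = C1 - sqrt(3)*x^4/8 - 3*x^2/4


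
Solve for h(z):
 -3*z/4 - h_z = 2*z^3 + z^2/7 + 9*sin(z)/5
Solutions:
 h(z) = C1 - z^4/2 - z^3/21 - 3*z^2/8 + 9*cos(z)/5


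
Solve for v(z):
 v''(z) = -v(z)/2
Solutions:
 v(z) = C1*sin(sqrt(2)*z/2) + C2*cos(sqrt(2)*z/2)


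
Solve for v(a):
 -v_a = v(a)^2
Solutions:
 v(a) = 1/(C1 + a)


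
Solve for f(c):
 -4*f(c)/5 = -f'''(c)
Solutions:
 f(c) = C3*exp(10^(2/3)*c/5) + (C1*sin(10^(2/3)*sqrt(3)*c/10) + C2*cos(10^(2/3)*sqrt(3)*c/10))*exp(-10^(2/3)*c/10)


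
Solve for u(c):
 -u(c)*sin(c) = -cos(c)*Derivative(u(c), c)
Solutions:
 u(c) = C1/cos(c)


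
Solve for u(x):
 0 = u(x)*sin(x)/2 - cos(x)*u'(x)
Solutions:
 u(x) = C1/sqrt(cos(x))


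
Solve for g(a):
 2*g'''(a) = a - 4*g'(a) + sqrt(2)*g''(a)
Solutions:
 g(a) = C1 + a^2/8 + sqrt(2)*a/16 + (C2*sin(sqrt(30)*a/4) + C3*cos(sqrt(30)*a/4))*exp(sqrt(2)*a/4)


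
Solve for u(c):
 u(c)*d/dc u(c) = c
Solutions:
 u(c) = -sqrt(C1 + c^2)
 u(c) = sqrt(C1 + c^2)


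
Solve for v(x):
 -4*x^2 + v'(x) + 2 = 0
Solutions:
 v(x) = C1 + 4*x^3/3 - 2*x


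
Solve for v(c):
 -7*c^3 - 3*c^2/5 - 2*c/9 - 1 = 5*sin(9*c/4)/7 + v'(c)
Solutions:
 v(c) = C1 - 7*c^4/4 - c^3/5 - c^2/9 - c + 20*cos(9*c/4)/63


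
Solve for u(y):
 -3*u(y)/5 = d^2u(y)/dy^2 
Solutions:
 u(y) = C1*sin(sqrt(15)*y/5) + C2*cos(sqrt(15)*y/5)


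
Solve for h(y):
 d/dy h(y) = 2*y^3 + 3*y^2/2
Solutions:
 h(y) = C1 + y^4/2 + y^3/2


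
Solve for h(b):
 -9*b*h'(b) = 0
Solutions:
 h(b) = C1


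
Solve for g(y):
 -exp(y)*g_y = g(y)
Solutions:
 g(y) = C1*exp(exp(-y))


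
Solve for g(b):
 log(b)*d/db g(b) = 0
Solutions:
 g(b) = C1


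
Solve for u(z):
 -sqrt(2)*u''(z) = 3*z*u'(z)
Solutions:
 u(z) = C1 + C2*erf(2^(1/4)*sqrt(3)*z/2)


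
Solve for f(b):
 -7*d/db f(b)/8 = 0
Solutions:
 f(b) = C1


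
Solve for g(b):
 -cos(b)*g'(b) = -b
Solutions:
 g(b) = C1 + Integral(b/cos(b), b)


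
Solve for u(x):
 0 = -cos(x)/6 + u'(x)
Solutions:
 u(x) = C1 + sin(x)/6


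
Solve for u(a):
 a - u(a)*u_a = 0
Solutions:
 u(a) = -sqrt(C1 + a^2)
 u(a) = sqrt(C1 + a^2)


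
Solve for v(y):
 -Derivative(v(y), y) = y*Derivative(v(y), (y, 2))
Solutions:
 v(y) = C1 + C2*log(y)


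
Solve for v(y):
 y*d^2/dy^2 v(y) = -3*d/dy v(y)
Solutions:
 v(y) = C1 + C2/y^2


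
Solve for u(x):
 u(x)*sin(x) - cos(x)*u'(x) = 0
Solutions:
 u(x) = C1/cos(x)


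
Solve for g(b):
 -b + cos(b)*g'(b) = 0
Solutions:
 g(b) = C1 + Integral(b/cos(b), b)


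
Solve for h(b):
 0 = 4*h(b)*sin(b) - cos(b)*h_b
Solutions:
 h(b) = C1/cos(b)^4


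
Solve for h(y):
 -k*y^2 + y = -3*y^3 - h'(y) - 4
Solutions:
 h(y) = C1 + k*y^3/3 - 3*y^4/4 - y^2/2 - 4*y


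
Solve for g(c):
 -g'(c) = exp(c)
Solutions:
 g(c) = C1 - exp(c)


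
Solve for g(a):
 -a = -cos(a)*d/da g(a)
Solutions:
 g(a) = C1 + Integral(a/cos(a), a)


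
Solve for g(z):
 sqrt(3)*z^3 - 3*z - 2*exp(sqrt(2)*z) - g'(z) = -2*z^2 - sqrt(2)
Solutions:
 g(z) = C1 + sqrt(3)*z^4/4 + 2*z^3/3 - 3*z^2/2 + sqrt(2)*z - sqrt(2)*exp(sqrt(2)*z)


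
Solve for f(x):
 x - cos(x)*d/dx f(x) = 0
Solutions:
 f(x) = C1 + Integral(x/cos(x), x)


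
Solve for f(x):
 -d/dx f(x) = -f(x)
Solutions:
 f(x) = C1*exp(x)


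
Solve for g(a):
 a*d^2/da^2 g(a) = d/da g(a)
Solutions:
 g(a) = C1 + C2*a^2


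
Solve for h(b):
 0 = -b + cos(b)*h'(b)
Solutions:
 h(b) = C1 + Integral(b/cos(b), b)


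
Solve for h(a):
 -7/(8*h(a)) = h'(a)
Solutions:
 h(a) = -sqrt(C1 - 7*a)/2
 h(a) = sqrt(C1 - 7*a)/2


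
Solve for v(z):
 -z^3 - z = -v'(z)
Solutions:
 v(z) = C1 + z^4/4 + z^2/2


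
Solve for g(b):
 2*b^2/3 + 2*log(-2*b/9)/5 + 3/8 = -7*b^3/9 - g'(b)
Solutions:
 g(b) = C1 - 7*b^4/36 - 2*b^3/9 - 2*b*log(-b)/5 + b*(-16*log(2) + 1 + 32*log(3))/40


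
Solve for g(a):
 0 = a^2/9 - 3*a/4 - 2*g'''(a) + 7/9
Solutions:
 g(a) = C1 + C2*a + C3*a^2 + a^5/1080 - a^4/64 + 7*a^3/108


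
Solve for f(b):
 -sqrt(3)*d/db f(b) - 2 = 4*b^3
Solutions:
 f(b) = C1 - sqrt(3)*b^4/3 - 2*sqrt(3)*b/3


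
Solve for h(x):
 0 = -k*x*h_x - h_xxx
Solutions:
 h(x) = C1 + Integral(C2*airyai(x*(-k)^(1/3)) + C3*airybi(x*(-k)^(1/3)), x)


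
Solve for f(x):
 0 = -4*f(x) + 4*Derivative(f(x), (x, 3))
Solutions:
 f(x) = C3*exp(x) + (C1*sin(sqrt(3)*x/2) + C2*cos(sqrt(3)*x/2))*exp(-x/2)


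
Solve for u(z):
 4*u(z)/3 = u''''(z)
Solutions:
 u(z) = C1*exp(-sqrt(2)*3^(3/4)*z/3) + C2*exp(sqrt(2)*3^(3/4)*z/3) + C3*sin(sqrt(2)*3^(3/4)*z/3) + C4*cos(sqrt(2)*3^(3/4)*z/3)


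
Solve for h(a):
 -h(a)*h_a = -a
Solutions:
 h(a) = -sqrt(C1 + a^2)
 h(a) = sqrt(C1 + a^2)


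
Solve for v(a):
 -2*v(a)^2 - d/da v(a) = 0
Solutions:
 v(a) = 1/(C1 + 2*a)


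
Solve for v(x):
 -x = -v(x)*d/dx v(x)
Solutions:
 v(x) = -sqrt(C1 + x^2)
 v(x) = sqrt(C1 + x^2)


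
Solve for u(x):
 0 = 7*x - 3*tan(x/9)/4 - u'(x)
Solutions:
 u(x) = C1 + 7*x^2/2 + 27*log(cos(x/9))/4


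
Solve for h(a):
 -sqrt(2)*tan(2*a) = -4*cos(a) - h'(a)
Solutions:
 h(a) = C1 - sqrt(2)*log(cos(2*a))/2 - 4*sin(a)


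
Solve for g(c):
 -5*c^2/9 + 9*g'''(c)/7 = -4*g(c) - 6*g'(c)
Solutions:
 g(c) = C1*exp(-14^(1/3)*c*(-(3 + sqrt(23))^(1/3) + 14^(1/3)/(3 + sqrt(23))^(1/3))/6)*sin(14^(1/3)*sqrt(3)*c*(14^(1/3)/(3 + sqrt(23))^(1/3) + (3 + sqrt(23))^(1/3))/6) + C2*exp(-14^(1/3)*c*(-(3 + sqrt(23))^(1/3) + 14^(1/3)/(3 + sqrt(23))^(1/3))/6)*cos(14^(1/3)*sqrt(3)*c*(14^(1/3)/(3 + sqrt(23))^(1/3) + (3 + sqrt(23))^(1/3))/6) + C3*exp(14^(1/3)*c*(-(3 + sqrt(23))^(1/3) + 14^(1/3)/(3 + sqrt(23))^(1/3))/3) + 5*c^2/36 - 5*c/12 + 5/8


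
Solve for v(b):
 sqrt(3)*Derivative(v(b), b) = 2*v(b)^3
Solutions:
 v(b) = -sqrt(6)*sqrt(-1/(C1 + 2*sqrt(3)*b))/2
 v(b) = sqrt(6)*sqrt(-1/(C1 + 2*sqrt(3)*b))/2


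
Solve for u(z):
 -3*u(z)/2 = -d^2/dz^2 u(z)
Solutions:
 u(z) = C1*exp(-sqrt(6)*z/2) + C2*exp(sqrt(6)*z/2)


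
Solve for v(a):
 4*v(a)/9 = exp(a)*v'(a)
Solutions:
 v(a) = C1*exp(-4*exp(-a)/9)


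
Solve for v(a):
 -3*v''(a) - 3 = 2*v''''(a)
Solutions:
 v(a) = C1 + C2*a + C3*sin(sqrt(6)*a/2) + C4*cos(sqrt(6)*a/2) - a^2/2


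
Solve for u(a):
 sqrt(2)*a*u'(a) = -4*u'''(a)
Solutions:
 u(a) = C1 + Integral(C2*airyai(-sqrt(2)*a/2) + C3*airybi(-sqrt(2)*a/2), a)


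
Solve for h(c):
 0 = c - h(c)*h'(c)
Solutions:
 h(c) = -sqrt(C1 + c^2)
 h(c) = sqrt(C1 + c^2)


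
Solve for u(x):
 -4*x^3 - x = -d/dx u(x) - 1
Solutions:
 u(x) = C1 + x^4 + x^2/2 - x


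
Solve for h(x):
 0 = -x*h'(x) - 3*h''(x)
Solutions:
 h(x) = C1 + C2*erf(sqrt(6)*x/6)


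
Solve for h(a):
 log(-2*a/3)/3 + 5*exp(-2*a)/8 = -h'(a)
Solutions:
 h(a) = C1 - a*log(-a)/3 + a*(-log(2) + 1 + log(3))/3 + 5*exp(-2*a)/16


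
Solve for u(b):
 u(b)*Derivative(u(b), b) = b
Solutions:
 u(b) = -sqrt(C1 + b^2)
 u(b) = sqrt(C1 + b^2)


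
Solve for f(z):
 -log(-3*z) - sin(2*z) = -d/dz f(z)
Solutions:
 f(z) = C1 + z*log(-z) - z + z*log(3) - cos(2*z)/2


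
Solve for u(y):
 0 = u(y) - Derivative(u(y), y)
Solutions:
 u(y) = C1*exp(y)


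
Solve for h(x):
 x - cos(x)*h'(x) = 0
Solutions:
 h(x) = C1 + Integral(x/cos(x), x)


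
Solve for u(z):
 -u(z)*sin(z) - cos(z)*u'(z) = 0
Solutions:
 u(z) = C1*cos(z)


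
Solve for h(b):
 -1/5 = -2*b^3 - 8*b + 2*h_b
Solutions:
 h(b) = C1 + b^4/4 + 2*b^2 - b/10


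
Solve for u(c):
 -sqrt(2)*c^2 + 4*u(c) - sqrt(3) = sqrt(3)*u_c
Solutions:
 u(c) = C1*exp(4*sqrt(3)*c/3) + sqrt(2)*c^2/4 + sqrt(6)*c/8 + 3*sqrt(2)/32 + sqrt(3)/4


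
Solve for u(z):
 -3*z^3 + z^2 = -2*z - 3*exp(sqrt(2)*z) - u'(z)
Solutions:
 u(z) = C1 + 3*z^4/4 - z^3/3 - z^2 - 3*sqrt(2)*exp(sqrt(2)*z)/2


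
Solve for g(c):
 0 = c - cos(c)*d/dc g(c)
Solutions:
 g(c) = C1 + Integral(c/cos(c), c)


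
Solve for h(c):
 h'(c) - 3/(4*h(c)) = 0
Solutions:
 h(c) = -sqrt(C1 + 6*c)/2
 h(c) = sqrt(C1 + 6*c)/2


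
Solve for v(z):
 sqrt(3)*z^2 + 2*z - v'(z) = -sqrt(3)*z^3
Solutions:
 v(z) = C1 + sqrt(3)*z^4/4 + sqrt(3)*z^3/3 + z^2


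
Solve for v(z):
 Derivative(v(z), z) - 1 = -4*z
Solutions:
 v(z) = C1 - 2*z^2 + z


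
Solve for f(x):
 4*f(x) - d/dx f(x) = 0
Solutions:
 f(x) = C1*exp(4*x)


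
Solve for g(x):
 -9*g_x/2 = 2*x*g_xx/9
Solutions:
 g(x) = C1 + C2/x^(77/4)


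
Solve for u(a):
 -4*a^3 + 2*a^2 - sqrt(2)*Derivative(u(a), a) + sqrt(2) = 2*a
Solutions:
 u(a) = C1 - sqrt(2)*a^4/2 + sqrt(2)*a^3/3 - sqrt(2)*a^2/2 + a


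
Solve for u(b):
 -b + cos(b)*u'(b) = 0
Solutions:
 u(b) = C1 + Integral(b/cos(b), b)


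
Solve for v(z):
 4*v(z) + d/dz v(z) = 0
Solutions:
 v(z) = C1*exp(-4*z)


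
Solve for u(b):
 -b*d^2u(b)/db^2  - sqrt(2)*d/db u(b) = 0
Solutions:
 u(b) = C1 + C2*b^(1 - sqrt(2))


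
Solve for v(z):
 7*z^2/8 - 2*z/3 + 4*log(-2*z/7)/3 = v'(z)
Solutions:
 v(z) = C1 + 7*z^3/24 - z^2/3 + 4*z*log(-z)/3 + 4*z*(-log(7) - 1 + log(2))/3


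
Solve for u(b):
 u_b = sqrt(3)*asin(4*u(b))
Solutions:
 Integral(1/asin(4*_y), (_y, u(b))) = C1 + sqrt(3)*b


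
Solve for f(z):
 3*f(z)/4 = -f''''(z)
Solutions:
 f(z) = (C1*sin(3^(1/4)*z/2) + C2*cos(3^(1/4)*z/2))*exp(-3^(1/4)*z/2) + (C3*sin(3^(1/4)*z/2) + C4*cos(3^(1/4)*z/2))*exp(3^(1/4)*z/2)


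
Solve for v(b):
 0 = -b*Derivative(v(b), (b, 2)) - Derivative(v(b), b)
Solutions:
 v(b) = C1 + C2*log(b)


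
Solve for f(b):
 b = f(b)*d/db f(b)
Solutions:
 f(b) = -sqrt(C1 + b^2)
 f(b) = sqrt(C1 + b^2)


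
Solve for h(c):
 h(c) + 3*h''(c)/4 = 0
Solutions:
 h(c) = C1*sin(2*sqrt(3)*c/3) + C2*cos(2*sqrt(3)*c/3)


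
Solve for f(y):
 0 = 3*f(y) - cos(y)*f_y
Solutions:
 f(y) = C1*(sin(y) + 1)^(3/2)/(sin(y) - 1)^(3/2)


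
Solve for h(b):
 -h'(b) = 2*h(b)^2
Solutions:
 h(b) = 1/(C1 + 2*b)


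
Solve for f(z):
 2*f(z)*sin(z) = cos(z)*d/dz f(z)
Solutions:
 f(z) = C1/cos(z)^2


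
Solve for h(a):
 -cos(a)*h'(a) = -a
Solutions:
 h(a) = C1 + Integral(a/cos(a), a)


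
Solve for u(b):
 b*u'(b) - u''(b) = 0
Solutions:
 u(b) = C1 + C2*erfi(sqrt(2)*b/2)


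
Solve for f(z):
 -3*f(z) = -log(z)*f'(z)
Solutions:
 f(z) = C1*exp(3*li(z))


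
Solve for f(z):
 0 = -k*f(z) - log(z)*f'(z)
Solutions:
 f(z) = C1*exp(-k*li(z))


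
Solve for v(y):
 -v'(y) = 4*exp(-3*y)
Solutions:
 v(y) = C1 + 4*exp(-3*y)/3


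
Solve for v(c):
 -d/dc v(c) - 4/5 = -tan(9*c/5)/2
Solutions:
 v(c) = C1 - 4*c/5 - 5*log(cos(9*c/5))/18


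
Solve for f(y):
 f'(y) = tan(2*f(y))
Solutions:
 f(y) = -asin(C1*exp(2*y))/2 + pi/2
 f(y) = asin(C1*exp(2*y))/2


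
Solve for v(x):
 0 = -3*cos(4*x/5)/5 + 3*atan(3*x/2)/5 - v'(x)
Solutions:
 v(x) = C1 + 3*x*atan(3*x/2)/5 - log(9*x^2 + 4)/5 - 3*sin(4*x/5)/4


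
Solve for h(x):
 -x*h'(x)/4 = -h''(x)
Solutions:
 h(x) = C1 + C2*erfi(sqrt(2)*x/4)


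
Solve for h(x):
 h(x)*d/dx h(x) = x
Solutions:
 h(x) = -sqrt(C1 + x^2)
 h(x) = sqrt(C1 + x^2)


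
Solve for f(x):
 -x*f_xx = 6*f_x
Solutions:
 f(x) = C1 + C2/x^5


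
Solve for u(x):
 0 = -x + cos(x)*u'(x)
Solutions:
 u(x) = C1 + Integral(x/cos(x), x)


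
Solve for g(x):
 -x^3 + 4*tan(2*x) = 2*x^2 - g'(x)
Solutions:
 g(x) = C1 + x^4/4 + 2*x^3/3 + 2*log(cos(2*x))


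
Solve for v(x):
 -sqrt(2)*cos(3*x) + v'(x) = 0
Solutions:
 v(x) = C1 + sqrt(2)*sin(3*x)/3


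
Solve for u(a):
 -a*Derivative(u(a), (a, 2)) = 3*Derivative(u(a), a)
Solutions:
 u(a) = C1 + C2/a^2


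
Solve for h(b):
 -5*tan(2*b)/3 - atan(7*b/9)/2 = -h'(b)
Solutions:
 h(b) = C1 + b*atan(7*b/9)/2 - 9*log(49*b^2 + 81)/28 - 5*log(cos(2*b))/6


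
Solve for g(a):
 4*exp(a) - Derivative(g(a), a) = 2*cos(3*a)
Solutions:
 g(a) = C1 + 4*exp(a) - 2*sin(3*a)/3


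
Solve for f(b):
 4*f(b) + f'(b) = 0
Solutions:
 f(b) = C1*exp(-4*b)


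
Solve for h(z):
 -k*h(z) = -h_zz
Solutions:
 h(z) = C1*exp(-sqrt(k)*z) + C2*exp(sqrt(k)*z)


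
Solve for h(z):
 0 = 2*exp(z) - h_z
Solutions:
 h(z) = C1 + 2*exp(z)


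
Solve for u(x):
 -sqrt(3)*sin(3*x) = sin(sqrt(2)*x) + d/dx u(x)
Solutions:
 u(x) = C1 + sqrt(3)*cos(3*x)/3 + sqrt(2)*cos(sqrt(2)*x)/2


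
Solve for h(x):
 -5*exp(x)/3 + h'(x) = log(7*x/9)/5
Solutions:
 h(x) = C1 + x*log(x)/5 + x*(-2*log(3) - 1 + log(7))/5 + 5*exp(x)/3


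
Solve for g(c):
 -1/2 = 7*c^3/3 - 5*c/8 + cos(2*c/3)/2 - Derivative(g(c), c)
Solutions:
 g(c) = C1 + 7*c^4/12 - 5*c^2/16 + c/2 + 3*sin(2*c/3)/4


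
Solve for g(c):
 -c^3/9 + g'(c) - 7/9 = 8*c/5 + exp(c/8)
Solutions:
 g(c) = C1 + c^4/36 + 4*c^2/5 + 7*c/9 + 8*exp(c/8)


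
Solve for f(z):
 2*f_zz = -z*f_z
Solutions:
 f(z) = C1 + C2*erf(z/2)


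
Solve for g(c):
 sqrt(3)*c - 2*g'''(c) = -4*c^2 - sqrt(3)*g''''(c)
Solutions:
 g(c) = C1 + C2*c + C3*c^2 + C4*exp(2*sqrt(3)*c/3) + c^5/30 + 5*sqrt(3)*c^4/48 + 5*c^3/8


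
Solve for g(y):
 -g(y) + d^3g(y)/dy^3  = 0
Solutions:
 g(y) = C3*exp(y) + (C1*sin(sqrt(3)*y/2) + C2*cos(sqrt(3)*y/2))*exp(-y/2)


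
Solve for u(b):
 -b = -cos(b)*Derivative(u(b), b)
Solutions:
 u(b) = C1 + Integral(b/cos(b), b)


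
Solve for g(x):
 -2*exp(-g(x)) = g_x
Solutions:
 g(x) = log(C1 - 2*x)


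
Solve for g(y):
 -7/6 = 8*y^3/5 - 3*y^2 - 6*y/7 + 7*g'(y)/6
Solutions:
 g(y) = C1 - 12*y^4/35 + 6*y^3/7 + 18*y^2/49 - y


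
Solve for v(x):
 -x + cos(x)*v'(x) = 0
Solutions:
 v(x) = C1 + Integral(x/cos(x), x)


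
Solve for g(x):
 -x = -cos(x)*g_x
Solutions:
 g(x) = C1 + Integral(x/cos(x), x)


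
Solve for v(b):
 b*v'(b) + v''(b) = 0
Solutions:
 v(b) = C1 + C2*erf(sqrt(2)*b/2)


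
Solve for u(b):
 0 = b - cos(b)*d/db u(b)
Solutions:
 u(b) = C1 + Integral(b/cos(b), b)


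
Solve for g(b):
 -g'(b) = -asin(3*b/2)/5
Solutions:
 g(b) = C1 + b*asin(3*b/2)/5 + sqrt(4 - 9*b^2)/15


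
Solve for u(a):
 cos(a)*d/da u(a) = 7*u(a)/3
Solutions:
 u(a) = C1*(sin(a) + 1)^(7/6)/(sin(a) - 1)^(7/6)


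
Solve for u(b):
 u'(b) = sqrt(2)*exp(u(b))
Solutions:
 u(b) = log(-1/(C1 + sqrt(2)*b))


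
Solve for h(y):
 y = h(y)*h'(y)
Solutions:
 h(y) = -sqrt(C1 + y^2)
 h(y) = sqrt(C1 + y^2)


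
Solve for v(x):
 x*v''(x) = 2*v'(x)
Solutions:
 v(x) = C1 + C2*x^3


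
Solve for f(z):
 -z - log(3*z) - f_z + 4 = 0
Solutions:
 f(z) = C1 - z^2/2 - z*log(z) - z*log(3) + 5*z


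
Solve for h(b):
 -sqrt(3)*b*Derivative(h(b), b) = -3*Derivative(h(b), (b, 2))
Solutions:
 h(b) = C1 + C2*erfi(sqrt(2)*3^(3/4)*b/6)


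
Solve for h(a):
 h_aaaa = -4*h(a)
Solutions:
 h(a) = (C1*sin(a) + C2*cos(a))*exp(-a) + (C3*sin(a) + C4*cos(a))*exp(a)


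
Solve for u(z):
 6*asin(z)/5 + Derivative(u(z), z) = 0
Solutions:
 u(z) = C1 - 6*z*asin(z)/5 - 6*sqrt(1 - z^2)/5


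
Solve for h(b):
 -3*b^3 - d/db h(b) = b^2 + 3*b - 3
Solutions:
 h(b) = C1 - 3*b^4/4 - b^3/3 - 3*b^2/2 + 3*b


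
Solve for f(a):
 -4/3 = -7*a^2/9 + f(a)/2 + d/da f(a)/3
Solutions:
 f(a) = C1*exp(-3*a/2) + 14*a^2/9 - 56*a/27 - 104/81


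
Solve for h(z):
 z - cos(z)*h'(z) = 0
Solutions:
 h(z) = C1 + Integral(z/cos(z), z)


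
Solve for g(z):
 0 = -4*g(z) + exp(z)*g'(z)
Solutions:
 g(z) = C1*exp(-4*exp(-z))


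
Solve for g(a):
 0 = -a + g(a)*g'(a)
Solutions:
 g(a) = -sqrt(C1 + a^2)
 g(a) = sqrt(C1 + a^2)


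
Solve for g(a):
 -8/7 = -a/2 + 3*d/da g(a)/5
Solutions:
 g(a) = C1 + 5*a^2/12 - 40*a/21


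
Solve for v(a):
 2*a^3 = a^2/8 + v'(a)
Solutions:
 v(a) = C1 + a^4/2 - a^3/24


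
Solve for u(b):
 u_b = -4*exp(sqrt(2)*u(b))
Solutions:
 u(b) = sqrt(2)*(2*log(1/(C1 + 4*b)) - log(2))/4


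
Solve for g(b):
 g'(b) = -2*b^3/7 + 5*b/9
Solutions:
 g(b) = C1 - b^4/14 + 5*b^2/18


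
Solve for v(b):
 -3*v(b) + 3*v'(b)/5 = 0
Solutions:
 v(b) = C1*exp(5*b)


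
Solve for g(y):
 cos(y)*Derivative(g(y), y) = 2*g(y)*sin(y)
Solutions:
 g(y) = C1/cos(y)^2


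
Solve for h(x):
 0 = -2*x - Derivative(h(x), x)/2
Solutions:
 h(x) = C1 - 2*x^2


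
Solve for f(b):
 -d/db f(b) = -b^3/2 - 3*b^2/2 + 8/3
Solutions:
 f(b) = C1 + b^4/8 + b^3/2 - 8*b/3


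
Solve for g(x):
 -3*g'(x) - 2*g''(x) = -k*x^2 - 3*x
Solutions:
 g(x) = C1 + C2*exp(-3*x/2) + k*x^3/9 - 2*k*x^2/9 + 8*k*x/27 + x^2/2 - 2*x/3


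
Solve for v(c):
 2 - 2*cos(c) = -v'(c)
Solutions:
 v(c) = C1 - 2*c + 2*sin(c)


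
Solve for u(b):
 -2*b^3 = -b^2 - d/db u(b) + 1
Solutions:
 u(b) = C1 + b^4/2 - b^3/3 + b


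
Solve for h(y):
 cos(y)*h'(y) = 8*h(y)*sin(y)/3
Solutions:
 h(y) = C1/cos(y)^(8/3)


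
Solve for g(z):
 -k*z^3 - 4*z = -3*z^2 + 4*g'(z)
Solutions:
 g(z) = C1 - k*z^4/16 + z^3/4 - z^2/2


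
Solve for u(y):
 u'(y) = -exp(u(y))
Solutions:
 u(y) = log(1/(C1 + y))


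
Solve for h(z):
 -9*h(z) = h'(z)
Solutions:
 h(z) = C1*exp(-9*z)


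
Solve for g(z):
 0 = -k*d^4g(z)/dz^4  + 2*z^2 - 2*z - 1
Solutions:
 g(z) = C1 + C2*z + C3*z^2 + C4*z^3 + z^6/(180*k) - z^5/(60*k) - z^4/(24*k)


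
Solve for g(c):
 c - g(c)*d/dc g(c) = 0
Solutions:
 g(c) = -sqrt(C1 + c^2)
 g(c) = sqrt(C1 + c^2)


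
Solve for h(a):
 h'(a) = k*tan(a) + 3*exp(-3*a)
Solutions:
 h(a) = C1 + k*log(tan(a)^2 + 1)/2 - exp(-3*a)


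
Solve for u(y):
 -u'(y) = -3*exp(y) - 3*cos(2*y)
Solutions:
 u(y) = C1 + 3*exp(y) + 3*sin(2*y)/2


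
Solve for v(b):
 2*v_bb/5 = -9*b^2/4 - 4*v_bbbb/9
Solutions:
 v(b) = C1 + C2*b + C3*sin(3*sqrt(10)*b/10) + C4*cos(3*sqrt(10)*b/10) - 15*b^4/32 + 25*b^2/4


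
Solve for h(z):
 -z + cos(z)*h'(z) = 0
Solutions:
 h(z) = C1 + Integral(z/cos(z), z)


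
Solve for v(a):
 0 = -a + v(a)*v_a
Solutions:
 v(a) = -sqrt(C1 + a^2)
 v(a) = sqrt(C1 + a^2)


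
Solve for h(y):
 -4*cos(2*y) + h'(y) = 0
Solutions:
 h(y) = C1 + 2*sin(2*y)


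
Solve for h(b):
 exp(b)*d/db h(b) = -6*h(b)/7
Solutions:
 h(b) = C1*exp(6*exp(-b)/7)


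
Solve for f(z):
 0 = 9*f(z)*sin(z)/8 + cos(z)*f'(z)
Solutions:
 f(z) = C1*cos(z)^(9/8)


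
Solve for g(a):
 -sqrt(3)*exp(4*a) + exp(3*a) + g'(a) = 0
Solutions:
 g(a) = C1 + sqrt(3)*exp(4*a)/4 - exp(3*a)/3


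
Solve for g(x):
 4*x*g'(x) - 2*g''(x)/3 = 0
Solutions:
 g(x) = C1 + C2*erfi(sqrt(3)*x)


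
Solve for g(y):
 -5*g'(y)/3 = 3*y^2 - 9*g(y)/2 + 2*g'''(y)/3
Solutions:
 g(y) = C1*exp(3^(1/3)*y*(-(243 + sqrt(62049))^(1/3) + 10*3^(1/3)/(243 + sqrt(62049))^(1/3))/12)*sin(3^(1/6)*y*(30/(243 + sqrt(62049))^(1/3) + 3^(2/3)*(243 + sqrt(62049))^(1/3))/12) + C2*exp(3^(1/3)*y*(-(243 + sqrt(62049))^(1/3) + 10*3^(1/3)/(243 + sqrt(62049))^(1/3))/12)*cos(3^(1/6)*y*(30/(243 + sqrt(62049))^(1/3) + 3^(2/3)*(243 + sqrt(62049))^(1/3))/12) + C3*exp(-3^(1/3)*y*(-(243 + sqrt(62049))^(1/3) + 10*3^(1/3)/(243 + sqrt(62049))^(1/3))/6) + 2*y^2/3 + 40*y/81 + 400/2187


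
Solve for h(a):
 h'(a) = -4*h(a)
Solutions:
 h(a) = C1*exp(-4*a)


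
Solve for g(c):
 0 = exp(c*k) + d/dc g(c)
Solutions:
 g(c) = C1 - exp(c*k)/k


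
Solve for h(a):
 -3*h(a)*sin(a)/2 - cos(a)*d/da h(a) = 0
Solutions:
 h(a) = C1*cos(a)^(3/2)


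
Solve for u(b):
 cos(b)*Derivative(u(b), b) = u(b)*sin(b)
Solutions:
 u(b) = C1/cos(b)


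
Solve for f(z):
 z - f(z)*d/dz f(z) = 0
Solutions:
 f(z) = -sqrt(C1 + z^2)
 f(z) = sqrt(C1 + z^2)


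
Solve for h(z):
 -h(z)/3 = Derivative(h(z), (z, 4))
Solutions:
 h(z) = (C1*sin(sqrt(2)*3^(3/4)*z/6) + C2*cos(sqrt(2)*3^(3/4)*z/6))*exp(-sqrt(2)*3^(3/4)*z/6) + (C3*sin(sqrt(2)*3^(3/4)*z/6) + C4*cos(sqrt(2)*3^(3/4)*z/6))*exp(sqrt(2)*3^(3/4)*z/6)


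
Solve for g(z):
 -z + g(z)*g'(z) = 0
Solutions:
 g(z) = -sqrt(C1 + z^2)
 g(z) = sqrt(C1 + z^2)


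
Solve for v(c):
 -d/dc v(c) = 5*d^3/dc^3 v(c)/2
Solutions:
 v(c) = C1 + C2*sin(sqrt(10)*c/5) + C3*cos(sqrt(10)*c/5)


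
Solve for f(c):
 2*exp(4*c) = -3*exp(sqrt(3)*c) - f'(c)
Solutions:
 f(c) = C1 - exp(4*c)/2 - sqrt(3)*exp(sqrt(3)*c)


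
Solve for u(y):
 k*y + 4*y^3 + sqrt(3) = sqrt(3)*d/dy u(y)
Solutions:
 u(y) = C1 + sqrt(3)*k*y^2/6 + sqrt(3)*y^4/3 + y


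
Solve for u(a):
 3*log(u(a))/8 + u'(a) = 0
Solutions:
 li(u(a)) = C1 - 3*a/8


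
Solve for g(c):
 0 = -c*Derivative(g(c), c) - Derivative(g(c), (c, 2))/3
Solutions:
 g(c) = C1 + C2*erf(sqrt(6)*c/2)


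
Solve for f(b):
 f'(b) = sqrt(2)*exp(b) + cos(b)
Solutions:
 f(b) = C1 + sqrt(2)*exp(b) + sin(b)


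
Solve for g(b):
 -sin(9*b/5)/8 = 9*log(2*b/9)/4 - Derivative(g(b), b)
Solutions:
 g(b) = C1 + 9*b*log(b)/4 - 9*b*log(3)/2 - 9*b/4 + 9*b*log(2)/4 - 5*cos(9*b/5)/72


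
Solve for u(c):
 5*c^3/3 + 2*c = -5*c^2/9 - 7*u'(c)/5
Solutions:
 u(c) = C1 - 25*c^4/84 - 25*c^3/189 - 5*c^2/7


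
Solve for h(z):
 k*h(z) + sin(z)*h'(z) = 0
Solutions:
 h(z) = C1*exp(k*(-log(cos(z) - 1) + log(cos(z) + 1))/2)


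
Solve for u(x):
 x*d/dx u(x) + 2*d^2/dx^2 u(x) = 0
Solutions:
 u(x) = C1 + C2*erf(x/2)


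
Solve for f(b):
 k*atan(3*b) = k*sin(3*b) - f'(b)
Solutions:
 f(b) = C1 - k*(b*atan(3*b) - log(9*b^2 + 1)/6 + cos(3*b)/3)


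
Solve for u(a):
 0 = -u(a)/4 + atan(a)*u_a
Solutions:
 u(a) = C1*exp(Integral(1/atan(a), a)/4)


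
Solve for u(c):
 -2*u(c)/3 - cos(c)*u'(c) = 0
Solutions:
 u(c) = C1*(sin(c) - 1)^(1/3)/(sin(c) + 1)^(1/3)


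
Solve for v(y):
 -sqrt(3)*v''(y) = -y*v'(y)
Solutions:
 v(y) = C1 + C2*erfi(sqrt(2)*3^(3/4)*y/6)


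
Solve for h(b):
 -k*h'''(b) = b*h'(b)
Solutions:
 h(b) = C1 + Integral(C2*airyai(b*(-1/k)^(1/3)) + C3*airybi(b*(-1/k)^(1/3)), b)


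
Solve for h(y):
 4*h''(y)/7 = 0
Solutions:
 h(y) = C1 + C2*y


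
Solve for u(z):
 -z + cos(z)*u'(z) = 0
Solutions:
 u(z) = C1 + Integral(z/cos(z), z)


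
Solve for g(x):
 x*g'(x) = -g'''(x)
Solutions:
 g(x) = C1 + Integral(C2*airyai(-x) + C3*airybi(-x), x)


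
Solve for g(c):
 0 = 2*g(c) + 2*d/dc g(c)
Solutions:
 g(c) = C1*exp(-c)


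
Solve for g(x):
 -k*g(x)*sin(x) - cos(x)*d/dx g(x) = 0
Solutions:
 g(x) = C1*exp(k*log(cos(x)))


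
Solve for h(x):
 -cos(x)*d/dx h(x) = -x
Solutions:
 h(x) = C1 + Integral(x/cos(x), x)


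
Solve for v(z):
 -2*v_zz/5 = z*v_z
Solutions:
 v(z) = C1 + C2*erf(sqrt(5)*z/2)


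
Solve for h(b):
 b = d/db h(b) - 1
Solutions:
 h(b) = C1 + b^2/2 + b


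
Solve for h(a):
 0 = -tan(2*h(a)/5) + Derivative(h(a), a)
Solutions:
 h(a) = -5*asin(C1*exp(2*a/5))/2 + 5*pi/2
 h(a) = 5*asin(C1*exp(2*a/5))/2


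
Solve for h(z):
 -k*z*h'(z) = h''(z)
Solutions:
 h(z) = Piecewise((-sqrt(2)*sqrt(pi)*C1*erf(sqrt(2)*sqrt(k)*z/2)/(2*sqrt(k)) - C2, (k > 0) | (k < 0)), (-C1*z - C2, True))


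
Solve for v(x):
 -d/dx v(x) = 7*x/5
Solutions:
 v(x) = C1 - 7*x^2/10


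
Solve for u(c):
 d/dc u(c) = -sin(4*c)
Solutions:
 u(c) = C1 + cos(4*c)/4


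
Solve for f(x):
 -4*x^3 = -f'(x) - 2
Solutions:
 f(x) = C1 + x^4 - 2*x


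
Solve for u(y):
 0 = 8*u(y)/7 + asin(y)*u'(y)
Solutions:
 u(y) = C1*exp(-8*Integral(1/asin(y), y)/7)


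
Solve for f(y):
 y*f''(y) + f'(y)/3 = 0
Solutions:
 f(y) = C1 + C2*y^(2/3)


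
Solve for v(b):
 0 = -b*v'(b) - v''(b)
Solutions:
 v(b) = C1 + C2*erf(sqrt(2)*b/2)


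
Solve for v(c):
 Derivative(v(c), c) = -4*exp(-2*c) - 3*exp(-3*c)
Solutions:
 v(c) = C1 + 2*exp(-2*c) + exp(-3*c)


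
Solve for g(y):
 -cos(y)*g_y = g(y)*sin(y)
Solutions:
 g(y) = C1*cos(y)


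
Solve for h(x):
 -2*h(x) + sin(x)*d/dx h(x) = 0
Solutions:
 h(x) = C1*(cos(x) - 1)/(cos(x) + 1)


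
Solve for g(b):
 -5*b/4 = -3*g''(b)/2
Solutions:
 g(b) = C1 + C2*b + 5*b^3/36


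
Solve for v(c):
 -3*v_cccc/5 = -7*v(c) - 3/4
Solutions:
 v(c) = C1*exp(-3^(3/4)*35^(1/4)*c/3) + C2*exp(3^(3/4)*35^(1/4)*c/3) + C3*sin(3^(3/4)*35^(1/4)*c/3) + C4*cos(3^(3/4)*35^(1/4)*c/3) - 3/28


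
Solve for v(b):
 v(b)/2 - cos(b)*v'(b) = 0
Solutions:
 v(b) = C1*(sin(b) + 1)^(1/4)/(sin(b) - 1)^(1/4)


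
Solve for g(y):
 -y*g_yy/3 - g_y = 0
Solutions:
 g(y) = C1 + C2/y^2


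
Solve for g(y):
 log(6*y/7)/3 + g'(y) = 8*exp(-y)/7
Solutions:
 g(y) = C1 - y*log(y)/3 + y*(-log(6) + 1 + log(7))/3 - 8*exp(-y)/7


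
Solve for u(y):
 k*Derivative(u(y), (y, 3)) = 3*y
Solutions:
 u(y) = C1 + C2*y + C3*y^2 + y^4/(8*k)


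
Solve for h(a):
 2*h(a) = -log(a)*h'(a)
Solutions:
 h(a) = C1*exp(-2*li(a))


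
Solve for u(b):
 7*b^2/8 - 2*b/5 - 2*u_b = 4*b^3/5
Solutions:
 u(b) = C1 - b^4/10 + 7*b^3/48 - b^2/10


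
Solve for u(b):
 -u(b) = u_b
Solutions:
 u(b) = C1*exp(-b)


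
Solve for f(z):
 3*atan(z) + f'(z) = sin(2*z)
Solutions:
 f(z) = C1 - 3*z*atan(z) + 3*log(z^2 + 1)/2 - cos(2*z)/2


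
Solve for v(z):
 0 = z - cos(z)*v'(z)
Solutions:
 v(z) = C1 + Integral(z/cos(z), z)


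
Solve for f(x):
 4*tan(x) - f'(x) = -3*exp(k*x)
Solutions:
 f(x) = C1 + 3*Piecewise((exp(k*x)/k, Ne(k, 0)), (x, True)) - 4*log(cos(x))


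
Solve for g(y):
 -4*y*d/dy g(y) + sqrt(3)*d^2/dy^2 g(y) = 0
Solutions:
 g(y) = C1 + C2*erfi(sqrt(2)*3^(3/4)*y/3)


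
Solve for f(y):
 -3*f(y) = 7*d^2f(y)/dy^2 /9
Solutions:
 f(y) = C1*sin(3*sqrt(21)*y/7) + C2*cos(3*sqrt(21)*y/7)


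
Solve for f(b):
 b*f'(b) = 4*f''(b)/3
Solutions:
 f(b) = C1 + C2*erfi(sqrt(6)*b/4)


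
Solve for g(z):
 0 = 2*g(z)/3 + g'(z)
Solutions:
 g(z) = C1*exp(-2*z/3)


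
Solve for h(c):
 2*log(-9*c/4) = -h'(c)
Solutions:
 h(c) = C1 - 2*c*log(-c) + 2*c*(-2*log(3) + 1 + 2*log(2))


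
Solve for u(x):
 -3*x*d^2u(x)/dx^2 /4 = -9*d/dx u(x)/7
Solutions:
 u(x) = C1 + C2*x^(19/7)


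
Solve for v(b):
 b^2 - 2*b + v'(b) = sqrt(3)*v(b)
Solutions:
 v(b) = C1*exp(sqrt(3)*b) + sqrt(3)*b^2/3 - 2*sqrt(3)*b/3 + 2*b/3 - 2/3 + 2*sqrt(3)/9


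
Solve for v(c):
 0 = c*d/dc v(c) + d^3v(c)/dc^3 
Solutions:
 v(c) = C1 + Integral(C2*airyai(-c) + C3*airybi(-c), c)


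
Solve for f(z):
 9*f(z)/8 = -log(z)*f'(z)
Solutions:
 f(z) = C1*exp(-9*li(z)/8)


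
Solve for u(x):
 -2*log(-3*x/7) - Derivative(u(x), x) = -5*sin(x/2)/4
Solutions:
 u(x) = C1 - 2*x*log(-x) - 2*x*log(3) + 2*x + 2*x*log(7) - 5*cos(x/2)/2


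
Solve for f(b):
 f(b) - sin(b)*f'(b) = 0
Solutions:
 f(b) = C1*sqrt(cos(b) - 1)/sqrt(cos(b) + 1)


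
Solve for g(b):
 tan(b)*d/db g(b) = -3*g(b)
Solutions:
 g(b) = C1/sin(b)^3


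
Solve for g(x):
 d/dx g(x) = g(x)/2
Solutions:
 g(x) = C1*exp(x/2)


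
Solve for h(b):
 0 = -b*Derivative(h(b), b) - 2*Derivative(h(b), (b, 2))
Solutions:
 h(b) = C1 + C2*erf(b/2)


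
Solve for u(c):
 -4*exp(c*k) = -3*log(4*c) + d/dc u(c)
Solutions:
 u(c) = C1 + 3*c*log(c) + 3*c*(-1 + 2*log(2)) + Piecewise((-4*exp(c*k)/k, Ne(k, 0)), (-4*c, True))


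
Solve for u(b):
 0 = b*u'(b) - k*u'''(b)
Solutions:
 u(b) = C1 + Integral(C2*airyai(b*(1/k)^(1/3)) + C3*airybi(b*(1/k)^(1/3)), b)


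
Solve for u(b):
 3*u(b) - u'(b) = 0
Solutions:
 u(b) = C1*exp(3*b)


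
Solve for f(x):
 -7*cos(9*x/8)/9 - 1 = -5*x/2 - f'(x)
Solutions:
 f(x) = C1 - 5*x^2/4 + x + 56*sin(9*x/8)/81


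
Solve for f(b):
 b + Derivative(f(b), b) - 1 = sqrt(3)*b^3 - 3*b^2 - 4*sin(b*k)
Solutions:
 f(b) = C1 + sqrt(3)*b^4/4 - b^3 - b^2/2 + b + 4*cos(b*k)/k


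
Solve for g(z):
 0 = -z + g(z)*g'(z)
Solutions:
 g(z) = -sqrt(C1 + z^2)
 g(z) = sqrt(C1 + z^2)


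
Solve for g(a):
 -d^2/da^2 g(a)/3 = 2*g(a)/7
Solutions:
 g(a) = C1*sin(sqrt(42)*a/7) + C2*cos(sqrt(42)*a/7)


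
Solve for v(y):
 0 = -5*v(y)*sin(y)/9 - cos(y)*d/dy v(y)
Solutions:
 v(y) = C1*cos(y)^(5/9)


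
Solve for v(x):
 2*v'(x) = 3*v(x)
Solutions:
 v(x) = C1*exp(3*x/2)


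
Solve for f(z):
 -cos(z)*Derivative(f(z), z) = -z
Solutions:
 f(z) = C1 + Integral(z/cos(z), z)


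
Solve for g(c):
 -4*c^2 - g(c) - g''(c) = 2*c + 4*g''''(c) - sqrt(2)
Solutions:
 g(c) = -4*c^2 - 2*c + (C1*sin(sqrt(2)*c*cos(atan(sqrt(15))/2)/2) + C2*cos(sqrt(2)*c*cos(atan(sqrt(15))/2)/2))*exp(-sqrt(2)*c*sin(atan(sqrt(15))/2)/2) + (C3*sin(sqrt(2)*c*cos(atan(sqrt(15))/2)/2) + C4*cos(sqrt(2)*c*cos(atan(sqrt(15))/2)/2))*exp(sqrt(2)*c*sin(atan(sqrt(15))/2)/2) + sqrt(2) + 8


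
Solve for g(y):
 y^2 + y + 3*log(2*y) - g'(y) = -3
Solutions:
 g(y) = C1 + y^3/3 + y^2/2 + 3*y*log(y) + y*log(8)


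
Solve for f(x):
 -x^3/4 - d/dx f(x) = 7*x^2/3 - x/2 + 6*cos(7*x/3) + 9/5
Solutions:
 f(x) = C1 - x^4/16 - 7*x^3/9 + x^2/4 - 9*x/5 - 18*sin(7*x/3)/7


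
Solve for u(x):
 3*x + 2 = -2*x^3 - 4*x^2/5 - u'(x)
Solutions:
 u(x) = C1 - x^4/2 - 4*x^3/15 - 3*x^2/2 - 2*x


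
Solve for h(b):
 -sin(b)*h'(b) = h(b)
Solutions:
 h(b) = C1*sqrt(cos(b) + 1)/sqrt(cos(b) - 1)


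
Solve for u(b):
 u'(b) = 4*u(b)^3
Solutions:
 u(b) = -sqrt(2)*sqrt(-1/(C1 + 4*b))/2
 u(b) = sqrt(2)*sqrt(-1/(C1 + 4*b))/2


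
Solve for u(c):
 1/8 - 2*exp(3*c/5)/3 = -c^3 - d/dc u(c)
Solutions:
 u(c) = C1 - c^4/4 - c/8 + 10*exp(3*c/5)/9


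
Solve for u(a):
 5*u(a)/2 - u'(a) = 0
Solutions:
 u(a) = C1*exp(5*a/2)


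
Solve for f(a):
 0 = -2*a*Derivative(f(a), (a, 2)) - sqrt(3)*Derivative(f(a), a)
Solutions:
 f(a) = C1 + C2*a^(1 - sqrt(3)/2)


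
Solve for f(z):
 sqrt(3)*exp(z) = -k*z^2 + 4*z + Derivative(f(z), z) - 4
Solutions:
 f(z) = C1 + k*z^3/3 - 2*z^2 + 4*z + sqrt(3)*exp(z)


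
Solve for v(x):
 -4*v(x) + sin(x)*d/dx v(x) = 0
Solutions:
 v(x) = C1*(cos(x)^2 - 2*cos(x) + 1)/(cos(x)^2 + 2*cos(x) + 1)


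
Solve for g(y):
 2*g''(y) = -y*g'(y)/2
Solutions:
 g(y) = C1 + C2*erf(sqrt(2)*y/4)


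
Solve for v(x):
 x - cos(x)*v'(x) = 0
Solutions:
 v(x) = C1 + Integral(x/cos(x), x)


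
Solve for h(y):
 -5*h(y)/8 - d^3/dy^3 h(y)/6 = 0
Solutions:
 h(y) = C3*exp(-30^(1/3)*y/2) + (C1*sin(10^(1/3)*3^(5/6)*y/4) + C2*cos(10^(1/3)*3^(5/6)*y/4))*exp(30^(1/3)*y/4)


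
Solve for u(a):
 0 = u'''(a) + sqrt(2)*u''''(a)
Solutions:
 u(a) = C1 + C2*a + C3*a^2 + C4*exp(-sqrt(2)*a/2)


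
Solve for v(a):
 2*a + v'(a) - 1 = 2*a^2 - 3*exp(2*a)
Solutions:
 v(a) = C1 + 2*a^3/3 - a^2 + a - 3*exp(2*a)/2


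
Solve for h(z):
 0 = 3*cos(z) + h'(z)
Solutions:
 h(z) = C1 - 3*sin(z)


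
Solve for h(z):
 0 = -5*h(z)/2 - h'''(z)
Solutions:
 h(z) = C3*exp(-2^(2/3)*5^(1/3)*z/2) + (C1*sin(2^(2/3)*sqrt(3)*5^(1/3)*z/4) + C2*cos(2^(2/3)*sqrt(3)*5^(1/3)*z/4))*exp(2^(2/3)*5^(1/3)*z/4)


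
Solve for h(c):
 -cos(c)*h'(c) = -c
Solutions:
 h(c) = C1 + Integral(c/cos(c), c)


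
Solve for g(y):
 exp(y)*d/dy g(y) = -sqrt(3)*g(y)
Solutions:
 g(y) = C1*exp(sqrt(3)*exp(-y))
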